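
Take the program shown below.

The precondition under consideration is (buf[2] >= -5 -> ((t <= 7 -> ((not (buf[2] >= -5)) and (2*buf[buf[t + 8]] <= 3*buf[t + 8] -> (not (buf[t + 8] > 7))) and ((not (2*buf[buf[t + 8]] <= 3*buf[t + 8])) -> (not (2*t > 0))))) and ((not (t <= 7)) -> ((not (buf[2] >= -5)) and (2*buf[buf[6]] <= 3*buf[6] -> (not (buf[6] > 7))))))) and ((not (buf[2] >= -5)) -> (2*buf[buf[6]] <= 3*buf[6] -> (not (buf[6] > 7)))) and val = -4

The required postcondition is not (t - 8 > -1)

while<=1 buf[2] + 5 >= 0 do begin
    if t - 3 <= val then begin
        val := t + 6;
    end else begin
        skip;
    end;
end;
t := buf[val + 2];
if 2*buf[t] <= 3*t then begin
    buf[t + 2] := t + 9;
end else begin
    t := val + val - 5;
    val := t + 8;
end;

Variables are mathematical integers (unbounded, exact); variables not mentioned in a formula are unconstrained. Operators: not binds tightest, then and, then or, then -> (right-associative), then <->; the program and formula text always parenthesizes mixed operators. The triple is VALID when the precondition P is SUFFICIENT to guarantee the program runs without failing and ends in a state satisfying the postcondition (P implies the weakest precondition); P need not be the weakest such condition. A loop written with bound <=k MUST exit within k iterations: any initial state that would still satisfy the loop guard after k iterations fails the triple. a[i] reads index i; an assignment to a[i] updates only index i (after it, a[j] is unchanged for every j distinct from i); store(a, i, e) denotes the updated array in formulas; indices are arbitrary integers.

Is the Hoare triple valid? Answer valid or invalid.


Working backward. After the program, the postcondition not (t - 8 > -1) must hold; in canonical form it is not (t > 7).
Then branch requires not (t > 7); else branch requires not (2*val > 12).
Before the if: (2*buf[t] <= 3*t -> (not (t > 7))) and ((not (2*buf[t] <= 3*t)) -> (not (2*val > 12)))
Before t := buf[val + 2]: (2*buf[buf[val + 2]] <= 3*buf[val + 2] -> (not (buf[val + 2] > 7))) and ((not (2*buf[buf[val + 2]] <= 3*buf[val + 2])) -> (not (2*val > 12)))
Before the loop (bound <=1), unroll the exhaustion recursion (WP_0 = exit-now case; WP_j = one more guarded iteration, up to j = 1):
  WP_0: (not (buf[2] >= -5)) and (2*buf[buf[val + 2]] <= 3*buf[val + 2] -> (not (buf[val + 2] > 7))) and ((not (2*buf[buf[val + 2]] <= 3*buf[val + 2])) -> (not (2*val > 12)))
  WP_1: (buf[2] >= -5 -> ((t <= val + 3 -> ((not (buf[2] >= -5)) and (2*buf[buf[t + 8]] <= 3*buf[t + 8] -> (not (buf[t + 8] > 7))) and ((not (2*buf[buf[t + 8]] <= 3*buf[t + 8])) -> (not (2*t > 0))))) and ((not (t <= val + 3)) -> ((not (buf[2] >= -5)) and (2*buf[buf[val + 2]] <= 3*buf[val + 2] -> (not (buf[val + 2] > 7))) and ((not (2*buf[buf[val + 2]] <= 3*buf[val + 2])) -> (not (2*val > 12))))))) and ((not (buf[2] >= -5)) -> ((2*buf[buf[val + 2]] <= 3*buf[val + 2] -> (not (buf[val + 2] > 7))) and ((not (2*buf[buf[val + 2]] <= 3*buf[val + 2])) -> (not (2*val > 12)))))
So before the loop: (buf[2] >= -5 -> ((t <= val + 3 -> ((not (buf[2] >= -5)) and (2*buf[buf[t + 8]] <= 3*buf[t + 8] -> (not (buf[t + 8] > 7))) and ((not (2*buf[buf[t + 8]] <= 3*buf[t + 8])) -> (not (2*t > 0))))) and ((not (t <= val + 3)) -> ((not (buf[2] >= -5)) and (2*buf[buf[val + 2]] <= 3*buf[val + 2] -> (not (buf[val + 2] > 7))) and ((not (2*buf[buf[val + 2]] <= 3*buf[val + 2])) -> (not (2*val > 12))))))) and ((not (buf[2] >= -5)) -> ((2*buf[buf[val + 2]] <= 3*buf[val + 2] -> (not (buf[val + 2] > 7))) and ((not (2*buf[buf[val + 2]] <= 3*buf[val + 2])) -> (not (2*val > 12)))))
The weakest precondition is (buf[2] >= -5 -> ((t <= val + 3 -> ((not (buf[2] >= -5)) and (2*buf[buf[t + 8]] <= 3*buf[t + 8] -> (not (buf[t + 8] > 7))) and ((not (2*buf[buf[t + 8]] <= 3*buf[t + 8])) -> (not (2*t > 0))))) and ((not (t <= val + 3)) -> ((not (buf[2] >= -5)) and (2*buf[buf[val + 2]] <= 3*buf[val + 2] -> (not (buf[val + 2] > 7))) and ((not (2*buf[buf[val + 2]] <= 3*buf[val + 2])) -> (not (2*val > 12))))))) and ((not (buf[2] >= -5)) -> ((2*buf[buf[val + 2]] <= 3*buf[val + 2] -> (not (buf[val + 2] > 7))) and ((not (2*buf[buf[val + 2]] <= 3*buf[val + 2])) -> (not (2*val > 12))))).
Check whether (buf[2] >= -5 -> ((t <= 7 -> ((not (buf[2] >= -5)) and (2*buf[buf[t + 8]] <= 3*buf[t + 8] -> (not (buf[t + 8] > 7))) and ((not (2*buf[buf[t + 8]] <= 3*buf[t + 8])) -> (not (2*t > 0))))) and ((not (t <= 7)) -> ((not (buf[2] >= -5)) and (2*buf[buf[6]] <= 3*buf[6] -> (not (buf[6] > 7))))))) and ((not (buf[2] >= -5)) -> (2*buf[buf[6]] <= 3*buf[6] -> (not (buf[6] > 7)))) and val = -4 implies it.
Countermodel: at the initial state buf = {[-2] = 8, [0] = 46562, [2] = -6, [6] = 31041, [8] = 0, [31041] = 46562, elsewhere 46562}, t = 0, val = -4, the precondition holds but the weakest precondition fails.
Answer: invalid


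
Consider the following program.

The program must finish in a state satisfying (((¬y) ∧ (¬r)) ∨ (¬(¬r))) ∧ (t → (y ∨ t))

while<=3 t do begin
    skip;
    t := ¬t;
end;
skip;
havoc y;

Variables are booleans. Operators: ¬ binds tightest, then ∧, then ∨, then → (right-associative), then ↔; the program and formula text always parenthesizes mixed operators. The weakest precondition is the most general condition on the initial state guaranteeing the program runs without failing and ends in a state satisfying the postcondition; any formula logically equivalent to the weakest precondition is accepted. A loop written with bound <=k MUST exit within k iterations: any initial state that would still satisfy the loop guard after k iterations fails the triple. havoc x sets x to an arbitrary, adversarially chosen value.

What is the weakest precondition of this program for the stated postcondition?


Working backward. After the program, the postcondition (((¬y) ∧ (¬r)) ∨ (¬(¬r))) ∧ (t → (y ∨ t)) must hold; in canonical form it is (((¬y) ∧ (¬r)) ∨ r) ∧ (t → (y ∨ t)).
Before havoc y: r
Before skip: r
Before the loop (bound <=3), unroll the exhaustion recursion (WP_0 = exit-now case; WP_j = one more guarded iteration, up to j = 3):
  WP_0: (¬t) ∧ r
  WP_1: (t → (t ∧ r)) ∧ ((¬t) → r)
  WP_2: (t → (((¬t) → ((¬t) ∧ r)) ∧ (t → r))) ∧ ((¬t) → r)
  WP_3: (t → (((¬t) → ((t → (t ∧ r)) ∧ ((¬t) → r))) ∧ (t → r))) ∧ ((¬t) → r)
So before the loop: (t → (((¬t) → ((t → (t ∧ r)) ∧ ((¬t) → r))) ∧ (t → r))) ∧ ((¬t) → r)
Answer: WP = (t → (((¬t) → ((t → (t ∧ r)) ∧ ((¬t) → r))) ∧ (t → r))) ∧ ((¬t) → r)


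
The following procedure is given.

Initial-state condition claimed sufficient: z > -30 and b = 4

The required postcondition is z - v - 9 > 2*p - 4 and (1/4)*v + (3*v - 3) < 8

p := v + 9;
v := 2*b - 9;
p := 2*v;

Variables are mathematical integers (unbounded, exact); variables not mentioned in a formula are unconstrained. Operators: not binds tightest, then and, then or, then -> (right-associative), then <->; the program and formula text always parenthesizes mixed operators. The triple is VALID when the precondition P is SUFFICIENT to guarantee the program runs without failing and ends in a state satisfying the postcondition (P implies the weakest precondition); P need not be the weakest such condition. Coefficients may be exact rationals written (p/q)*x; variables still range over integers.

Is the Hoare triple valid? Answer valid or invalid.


Working backward. After the program, the postcondition z - v - 9 > 2*p - 4 and (1/4)*v + (3*v - 3) < 8 must hold; in canonical form it is z > 2*p + v + 5 and (13/4)*v < 11.
Before p := 2*v: z > 5*v + 5 and (13/4)*v < 11
Before v := 2*b - 9: z > 10*b - 40 and (13/2)*b < 161/4
Before p := v + 9: z > 10*b - 40 and (13/2)*b < 161/4
The weakest precondition is z > 10*b - 40 and (13/2)*b < 161/4.
Check whether z > -30 and b = 4 implies it.
Countermodel: at the initial state b = 4, z = -29, the precondition holds but the weakest precondition fails.
Answer: invalid


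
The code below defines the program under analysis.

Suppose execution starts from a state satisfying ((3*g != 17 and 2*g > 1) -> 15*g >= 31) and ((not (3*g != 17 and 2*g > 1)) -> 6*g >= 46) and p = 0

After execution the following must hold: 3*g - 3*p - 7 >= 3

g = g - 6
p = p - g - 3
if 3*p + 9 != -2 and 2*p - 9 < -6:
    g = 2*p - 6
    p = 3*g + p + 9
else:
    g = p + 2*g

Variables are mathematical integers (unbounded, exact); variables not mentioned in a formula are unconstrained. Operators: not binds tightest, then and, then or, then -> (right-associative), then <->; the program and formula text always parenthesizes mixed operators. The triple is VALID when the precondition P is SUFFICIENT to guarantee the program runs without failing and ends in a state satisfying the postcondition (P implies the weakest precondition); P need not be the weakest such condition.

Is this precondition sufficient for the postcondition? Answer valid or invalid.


Working backward. After the program, the postcondition 3*g - 3*p - 7 >= 3 must hold; in canonical form it is 3*g >= 3*p + 10.
Then branch requires 15*p <= -1; else branch requires 6*g >= 10.
Before the if: ((3*p != -11 and 2*p < 3) -> 15*p <= -1) and ((not (3*p != -11 and 2*p < 3)) -> 6*g >= 10)
Before p := p - g - 3: ((3*p != 3*g - 2 and 2*p < 2*g + 9) -> 15*p <= 15*g + 44) and ((not (3*p != 3*g - 2 and 2*p < 2*g + 9)) -> 6*g >= 10)
Before g := g - 6: ((3*p != 3*g - 20 and 2*p < 2*g - 3) -> 15*p <= 15*g - 46) and ((not (3*p != 3*g - 20 and 2*p < 2*g - 3)) -> 6*g >= 46)
The weakest precondition is ((3*p != 3*g - 20 and 2*p < 2*g - 3) -> 15*p <= 15*g - 46) and ((not (3*p != 3*g - 20 and 2*p < 2*g - 3)) -> 6*g >= 46).
Check whether ((3*g != 17 and 2*g > 1) -> 15*g >= 31) and ((not (3*g != 17 and 2*g > 1)) -> 6*g >= 46) and p = 0 implies it.
Countermodel: at the initial state g = 3, p = 0, the precondition holds but the weakest precondition fails.
Answer: invalid


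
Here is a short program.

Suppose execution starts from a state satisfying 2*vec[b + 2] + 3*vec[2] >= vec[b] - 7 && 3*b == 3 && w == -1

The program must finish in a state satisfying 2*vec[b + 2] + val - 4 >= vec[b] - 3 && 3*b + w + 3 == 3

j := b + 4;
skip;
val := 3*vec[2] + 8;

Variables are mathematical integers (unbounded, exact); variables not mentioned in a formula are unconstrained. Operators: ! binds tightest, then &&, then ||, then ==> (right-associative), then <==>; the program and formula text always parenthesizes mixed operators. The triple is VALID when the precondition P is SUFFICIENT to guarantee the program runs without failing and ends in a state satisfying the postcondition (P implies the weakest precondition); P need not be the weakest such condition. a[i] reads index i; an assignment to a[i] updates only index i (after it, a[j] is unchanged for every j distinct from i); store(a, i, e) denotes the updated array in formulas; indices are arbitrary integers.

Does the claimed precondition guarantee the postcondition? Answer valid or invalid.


Working backward. After the program, the postcondition 2*vec[b + 2] + val - 4 >= vec[b] - 3 && 3*b + w + 3 == 3 must hold; in canonical form it is 2*vec[b + 2] + val >= vec[b] + 1 && 3*b + w == 0.
Before val := 3*vec[2] + 8: 2*vec[b + 2] + 3*vec[2] >= vec[b] - 7 && 3*b + w == 0
Before skip: 2*vec[b + 2] + 3*vec[2] >= vec[b] - 7 && 3*b + w == 0
Before j := b + 4: 2*vec[b + 2] + 3*vec[2] >= vec[b] - 7 && 3*b + w == 0
The weakest precondition is 2*vec[b + 2] + 3*vec[2] >= vec[b] - 7 && 3*b + w == 0.
Check whether 2*vec[b + 2] + 3*vec[2] >= vec[b] - 7 && 3*b == 3 && w == -1 implies it.
Countermodel: at the initial state b = 1, vec = {[1] = 0, [2] = 17422, [3] = 15215, elsewhere 0}, w = -1, the precondition holds but the weakest precondition fails.
Answer: invalid


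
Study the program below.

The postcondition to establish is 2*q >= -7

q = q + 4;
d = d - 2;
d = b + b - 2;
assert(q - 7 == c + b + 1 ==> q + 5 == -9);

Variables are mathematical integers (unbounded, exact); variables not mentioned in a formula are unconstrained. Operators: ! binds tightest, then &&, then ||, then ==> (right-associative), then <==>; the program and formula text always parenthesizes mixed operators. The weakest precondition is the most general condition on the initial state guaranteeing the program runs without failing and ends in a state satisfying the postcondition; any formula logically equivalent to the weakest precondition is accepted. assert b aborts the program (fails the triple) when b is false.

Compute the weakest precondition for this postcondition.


Working backward. After the program, 2*q >= -7 must hold.
Before assert q - 7 == c + b + 1 ==> q + 5 == -9: (q == b + c + 8 ==> q == -14) && 2*q >= -7
Before d := b + b - 2: (q == b + c + 8 ==> q == -14) && 2*q >= -7
Before d := d - 2: (q == b + c + 8 ==> q == -14) && 2*q >= -7
Before q := q + 4: (q == b + c + 4 ==> q == -18) && 2*q >= -15
Answer: WP = (q == b + c + 4 ==> q == -18) && 2*q >= -15


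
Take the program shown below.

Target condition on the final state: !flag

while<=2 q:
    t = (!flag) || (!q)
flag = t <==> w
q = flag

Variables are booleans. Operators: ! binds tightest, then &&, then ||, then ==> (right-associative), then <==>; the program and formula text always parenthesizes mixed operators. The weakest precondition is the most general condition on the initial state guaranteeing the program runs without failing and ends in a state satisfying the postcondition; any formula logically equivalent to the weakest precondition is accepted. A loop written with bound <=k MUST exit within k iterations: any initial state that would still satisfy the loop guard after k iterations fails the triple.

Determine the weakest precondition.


Working backward. After the program, !flag must hold.
Before q := flag: !flag
Before flag := t <==> w: !(t <==> w)
Before the loop (bound <=2), unroll the exhaustion recursion (WP_0 = exit-now case; WP_j = one more guarded iteration, up to j = 2):
  WP_0: (!q) && (!(t <==> w))
  WP_1: (q ==> ((!q) && (!(((!flag) || (!q)) <==> w)))) && ((!q) ==> (!(t <==> w)))
  WP_2: (q ==> ((q ==> ((!q) && (!(((!flag) || (!q)) <==> w)))) && ((!q) ==> (!(((!flag) || (!q)) <==> w))))) && ((!q) ==> (!(t <==> w)))
So before the loop: (q ==> ((q ==> ((!q) && (!(((!flag) || (!q)) <==> w)))) && ((!q) ==> (!(((!flag) || (!q)) <==> w))))) && ((!q) ==> (!(t <==> w)))
Answer: WP = (q ==> ((q ==> ((!q) && (!(((!flag) || (!q)) <==> w)))) && ((!q) ==> (!(((!flag) || (!q)) <==> w))))) && ((!q) ==> (!(t <==> w)))


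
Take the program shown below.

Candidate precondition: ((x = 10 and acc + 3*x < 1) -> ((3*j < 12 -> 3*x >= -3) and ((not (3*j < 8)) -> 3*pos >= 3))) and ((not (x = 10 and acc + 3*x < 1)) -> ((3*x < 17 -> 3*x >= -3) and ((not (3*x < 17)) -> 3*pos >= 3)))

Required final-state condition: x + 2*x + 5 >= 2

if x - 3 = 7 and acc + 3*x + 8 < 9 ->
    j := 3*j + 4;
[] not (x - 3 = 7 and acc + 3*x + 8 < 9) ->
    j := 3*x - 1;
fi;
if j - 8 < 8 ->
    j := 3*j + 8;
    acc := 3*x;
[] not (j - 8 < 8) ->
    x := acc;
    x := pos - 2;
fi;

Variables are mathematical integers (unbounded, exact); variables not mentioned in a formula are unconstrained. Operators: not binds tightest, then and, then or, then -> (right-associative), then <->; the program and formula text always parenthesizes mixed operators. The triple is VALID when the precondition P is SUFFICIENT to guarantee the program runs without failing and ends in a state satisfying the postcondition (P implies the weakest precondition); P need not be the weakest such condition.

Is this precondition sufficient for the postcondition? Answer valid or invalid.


Working backward. After the program, the postcondition x + 2*x + 5 >= 2 must hold; in canonical form it is 3*x >= -3.
Then branch requires 3*x >= -3; else branch requires 3*pos >= 3.
Before the if: (j < 16 -> 3*x >= -3) and ((not (j < 16)) -> 3*pos >= 3)
Then branch requires (3*j < 12 -> 3*x >= -3) and ((not (3*j < 12)) -> 3*pos >= 3); else branch requires (3*x < 17 -> 3*x >= -3) and ((not (3*x < 17)) -> 3*pos >= 3).
Before the if: ((x = 10 and acc + 3*x < 1) -> ((3*j < 12 -> 3*x >= -3) and ((not (3*j < 12)) -> 3*pos >= 3))) and ((not (x = 10 and acc + 3*x < 1)) -> ((3*x < 17 -> 3*x >= -3) and ((not (3*x < 17)) -> 3*pos >= 3)))
The weakest precondition is ((x = 10 and acc + 3*x < 1) -> ((3*j < 12 -> 3*x >= -3) and ((not (3*j < 12)) -> 3*pos >= 3))) and ((not (x = 10 and acc + 3*x < 1)) -> ((3*x < 17 -> 3*x >= -3) and ((not (3*x < 17)) -> 3*pos >= 3))).
Check whether ((x = 10 and acc + 3*x < 1) -> ((3*j < 12 -> 3*x >= -3) and ((not (3*j < 8)) -> 3*pos >= 3))) and ((not (x = 10 and acc + 3*x < 1)) -> ((3*x < 17 -> 3*x >= -3) and ((not (3*x < 17)) -> 3*pos >= 3))) implies it.
Every state satisfying the precondition satisfies the weakest precondition: the implication holds.
Answer: valid


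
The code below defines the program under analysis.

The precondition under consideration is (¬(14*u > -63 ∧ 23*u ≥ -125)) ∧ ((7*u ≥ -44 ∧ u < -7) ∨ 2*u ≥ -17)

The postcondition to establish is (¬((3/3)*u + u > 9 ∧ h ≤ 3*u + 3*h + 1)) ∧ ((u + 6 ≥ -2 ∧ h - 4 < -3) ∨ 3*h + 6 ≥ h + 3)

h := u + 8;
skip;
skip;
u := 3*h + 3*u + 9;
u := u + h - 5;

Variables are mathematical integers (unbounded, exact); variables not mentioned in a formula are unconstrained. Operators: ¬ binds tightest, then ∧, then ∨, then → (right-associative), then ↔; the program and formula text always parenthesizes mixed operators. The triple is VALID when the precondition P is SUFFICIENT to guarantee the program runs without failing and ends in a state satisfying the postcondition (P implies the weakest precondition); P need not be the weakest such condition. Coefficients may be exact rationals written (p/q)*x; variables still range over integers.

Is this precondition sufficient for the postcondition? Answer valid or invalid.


Working backward. After the program, the postcondition (¬((3/3)*u + u > 9 ∧ h ≤ 3*u + 3*h + 1)) ∧ ((u + 6 ≥ -2 ∧ h - 4 < -3) ∨ 3*h + 6 ≥ h + 3) must hold; in canonical form it is (¬(2*u > 9 ∧ 2*h + 3*u ≥ -1)) ∧ ((u ≥ -8 ∧ h < 1) ∨ 2*h ≥ -3).
Before u := u + h - 5: (¬(2*h + 2*u > 19 ∧ 5*h + 3*u ≥ 14)) ∧ ((h + u ≥ -3 ∧ h < 1) ∨ 2*h ≥ -3)
Before u := 3*h + 3*u + 9: (¬(8*h + 6*u > 1 ∧ 14*h + 9*u ≥ -13)) ∧ ((4*h + 3*u ≥ -12 ∧ h < 1) ∨ 2*h ≥ -3)
Before skip: (¬(8*h + 6*u > 1 ∧ 14*h + 9*u ≥ -13)) ∧ ((4*h + 3*u ≥ -12 ∧ h < 1) ∨ 2*h ≥ -3)
Before skip: (¬(8*h + 6*u > 1 ∧ 14*h + 9*u ≥ -13)) ∧ ((4*h + 3*u ≥ -12 ∧ h < 1) ∨ 2*h ≥ -3)
Before h := u + 8: (¬(14*u > -63 ∧ 23*u ≥ -125)) ∧ ((7*u ≥ -44 ∧ u < -7) ∨ 2*u ≥ -19)
The weakest precondition is (¬(14*u > -63 ∧ 23*u ≥ -125)) ∧ ((7*u ≥ -44 ∧ u < -7) ∨ 2*u ≥ -19).
Check whether (¬(14*u > -63 ∧ 23*u ≥ -125)) ∧ ((7*u ≥ -44 ∧ u < -7) ∨ 2*u ≥ -17) implies it.
Every state satisfying the precondition satisfies the weakest precondition: the implication holds.
Answer: valid


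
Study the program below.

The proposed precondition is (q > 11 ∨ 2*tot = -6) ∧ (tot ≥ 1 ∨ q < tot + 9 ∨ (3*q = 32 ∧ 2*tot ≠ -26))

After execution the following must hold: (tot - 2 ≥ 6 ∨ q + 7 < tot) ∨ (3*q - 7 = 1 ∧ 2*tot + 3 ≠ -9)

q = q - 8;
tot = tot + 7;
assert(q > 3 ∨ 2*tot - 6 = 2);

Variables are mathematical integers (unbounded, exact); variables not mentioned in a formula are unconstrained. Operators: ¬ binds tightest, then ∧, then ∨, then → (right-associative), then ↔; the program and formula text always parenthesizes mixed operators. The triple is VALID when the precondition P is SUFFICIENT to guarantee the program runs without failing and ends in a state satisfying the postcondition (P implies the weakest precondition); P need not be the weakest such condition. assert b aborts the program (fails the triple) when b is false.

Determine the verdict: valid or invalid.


Working backward. After the program, the postcondition (tot - 2 ≥ 6 ∨ q + 7 < tot) ∨ (3*q - 7 = 1 ∧ 2*tot + 3 ≠ -9) must hold; in canonical form it is tot ≥ 8 ∨ q < tot - 7 ∨ (3*q = 8 ∧ 2*tot ≠ -12).
Before assert q > 3 ∨ 2*tot - 6 = 2: (q > 3 ∨ 2*tot = 8) ∧ (tot ≥ 8 ∨ q < tot - 7 ∨ (3*q = 8 ∧ 2*tot ≠ -12))
Before tot := tot + 7: (q > 3 ∨ 2*tot = -6) ∧ (tot ≥ 1 ∨ q < tot ∨ (3*q = 8 ∧ 2*tot ≠ -26))
Before q := q - 8: (q > 11 ∨ 2*tot = -6) ∧ (tot ≥ 1 ∨ q < tot + 8 ∨ (3*q = 32 ∧ 2*tot ≠ -26))
The weakest precondition is (q > 11 ∨ 2*tot = -6) ∧ (tot ≥ 1 ∨ q < tot + 8 ∨ (3*q = 32 ∧ 2*tot ≠ -26)).
Check whether (q > 11 ∨ 2*tot = -6) ∧ (tot ≥ 1 ∨ q < tot + 9 ∨ (3*q = 32 ∧ 2*tot ≠ -26)) implies it.
Countermodel: at the initial state q = 5, tot = -3, the precondition holds but the weakest precondition fails.
Answer: invalid


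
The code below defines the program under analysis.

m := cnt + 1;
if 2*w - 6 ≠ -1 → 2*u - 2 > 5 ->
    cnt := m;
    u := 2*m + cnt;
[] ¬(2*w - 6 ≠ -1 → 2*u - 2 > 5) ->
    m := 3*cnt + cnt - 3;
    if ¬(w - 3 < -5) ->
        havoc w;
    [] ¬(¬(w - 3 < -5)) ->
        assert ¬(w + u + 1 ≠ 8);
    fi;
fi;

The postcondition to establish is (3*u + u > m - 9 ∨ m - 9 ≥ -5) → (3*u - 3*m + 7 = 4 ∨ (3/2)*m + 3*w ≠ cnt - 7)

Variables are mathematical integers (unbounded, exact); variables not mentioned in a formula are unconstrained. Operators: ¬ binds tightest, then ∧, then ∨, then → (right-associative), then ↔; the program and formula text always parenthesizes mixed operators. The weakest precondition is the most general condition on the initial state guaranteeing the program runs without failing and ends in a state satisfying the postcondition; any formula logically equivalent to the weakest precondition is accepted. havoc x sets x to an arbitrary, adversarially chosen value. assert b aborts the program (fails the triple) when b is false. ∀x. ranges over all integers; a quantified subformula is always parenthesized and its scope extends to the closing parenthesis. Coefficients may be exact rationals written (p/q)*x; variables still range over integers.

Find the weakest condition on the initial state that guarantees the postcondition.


Working backward. After the program, the postcondition (3*u + u > m - 9 ∨ m - 9 ≥ -5) → (3*u - 3*m + 7 = 4 ∨ (3/2)*m + 3*w ≠ cnt - 7) must hold; in canonical form it is (4*u > m - 9 ∨ m ≥ 4) → (3*u = 3*m - 3 ∨ (3/2)*m + 3*w ≠ cnt - 7).
Then branch requires (11*m > -9 ∨ m ≥ 4) → (6*m = -3 ∨ (1/2)*m + 3*w ≠ -7); else branch requires ((¬(w < -2)) → (∀w_1. ((4*u > 4*cnt - 12 ∨ 4*cnt ≥ 7) → (3*u = 12*cnt - 12 ∨ 5*cnt + 3*w_1 ≠ -5/2)))) ∧ (w < -2 → ((¬(u + w ≠ 7)) ∧ ((4*u > 4*cnt - 12 ∨ 4*cnt ≥ 7) → (3*u = 12*cnt - 12 ∨ 5*cnt + 3*w ≠ -5/2)))).
Before the if: ((2*w ≠ 5 → 2*u > 7) → ((11*m > -9 ∨ m ≥ 4) → (6*m = -3 ∨ (1/2)*m + 3*w ≠ -7))) ∧ ((¬(2*w ≠ 5 → 2*u > 7)) → (((¬(w < -2)) → (∀w_1. ((4*u > 4*cnt - 12 ∨ 4*cnt ≥ 7) → (3*u = 12*cnt - 12 ∨ 5*cnt + 3*w_1 ≠ -5/2)))) ∧ (w < -2 → ((¬(u + w ≠ 7)) ∧ ((4*u > 4*cnt - 12 ∨ 4*cnt ≥ 7) → (3*u = 12*cnt - 12 ∨ 5*cnt + 3*w ≠ -5/2))))))
Before m := cnt + 1: ((2*w ≠ 5 → 2*u > 7) → ((11*cnt > -20 ∨ cnt ≥ 3) → (6*cnt = -9 ∨ (1/2)*cnt + 3*w ≠ -15/2))) ∧ ((¬(2*w ≠ 5 → 2*u > 7)) → (((¬(w < -2)) → (∀w_1. ((4*u > 4*cnt - 12 ∨ 4*cnt ≥ 7) → (3*u = 12*cnt - 12 ∨ 5*cnt + 3*w_1 ≠ -5/2)))) ∧ (w < -2 → ((¬(u + w ≠ 7)) ∧ ((4*u > 4*cnt - 12 ∨ 4*cnt ≥ 7) → (3*u = 12*cnt - 12 ∨ 5*cnt + 3*w ≠ -5/2))))))
Answer: WP = ((2*w ≠ 5 → 2*u > 7) → ((11*cnt > -20 ∨ cnt ≥ 3) → (6*cnt = -9 ∨ (1/2)*cnt + 3*w ≠ -15/2))) ∧ ((¬(2*w ≠ 5 → 2*u > 7)) → (((¬(w < -2)) → (∀w_1. ((4*u > 4*cnt - 12 ∨ 4*cnt ≥ 7) → (3*u = 12*cnt - 12 ∨ 5*cnt + 3*w_1 ≠ -5/2)))) ∧ (w < -2 → ((¬(u + w ≠ 7)) ∧ ((4*u > 4*cnt - 12 ∨ 4*cnt ≥ 7) → (3*u = 12*cnt - 12 ∨ 5*cnt + 3*w ≠ -5/2))))))


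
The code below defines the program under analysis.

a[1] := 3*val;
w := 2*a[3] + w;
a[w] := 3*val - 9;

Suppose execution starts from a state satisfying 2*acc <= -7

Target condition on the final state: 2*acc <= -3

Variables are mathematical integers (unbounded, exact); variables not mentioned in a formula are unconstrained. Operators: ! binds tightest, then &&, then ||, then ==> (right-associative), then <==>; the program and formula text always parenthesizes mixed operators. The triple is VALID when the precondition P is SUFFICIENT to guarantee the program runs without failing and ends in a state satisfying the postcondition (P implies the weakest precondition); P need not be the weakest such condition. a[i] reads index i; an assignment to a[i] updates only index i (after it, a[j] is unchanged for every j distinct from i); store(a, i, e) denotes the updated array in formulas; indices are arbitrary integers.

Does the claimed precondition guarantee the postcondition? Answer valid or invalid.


Working backward. After the program, 2*acc <= -3 must hold.
Before a[w] := 3*val - 9: 2*acc <= -3
Before w := 2*a[3] + w: 2*acc <= -3
Before a[1] := 3*val: 2*acc <= -3
The weakest precondition is 2*acc <= -3.
Check whether 2*acc <= -7 implies it.
Every state satisfying the precondition satisfies the weakest precondition: the implication holds.
Answer: valid


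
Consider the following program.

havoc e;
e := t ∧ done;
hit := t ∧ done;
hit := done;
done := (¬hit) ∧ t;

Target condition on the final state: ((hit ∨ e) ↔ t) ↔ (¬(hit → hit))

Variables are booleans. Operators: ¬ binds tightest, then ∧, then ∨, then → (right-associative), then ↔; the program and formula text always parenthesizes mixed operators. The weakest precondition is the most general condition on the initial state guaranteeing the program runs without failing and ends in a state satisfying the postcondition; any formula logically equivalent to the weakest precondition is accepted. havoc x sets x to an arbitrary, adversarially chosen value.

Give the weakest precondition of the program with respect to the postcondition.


Working backward. After the program, the postcondition ((hit ∨ e) ↔ t) ↔ (¬(hit → hit)) must hold; in canonical form it is ¬((hit ∨ e) ↔ t).
Before done := (¬hit) ∧ t: ¬((hit ∨ e) ↔ t)
Before hit := done: ¬((done ∨ e) ↔ t)
Before hit := t ∧ done: ¬((done ∨ e) ↔ t)
Before e := t ∧ done: ¬((done ∨ (t ∧ done)) ↔ t)
Before havoc e: ¬((done ∨ (t ∧ done)) ↔ t)
Answer: WP = ¬((done ∨ (t ∧ done)) ↔ t)


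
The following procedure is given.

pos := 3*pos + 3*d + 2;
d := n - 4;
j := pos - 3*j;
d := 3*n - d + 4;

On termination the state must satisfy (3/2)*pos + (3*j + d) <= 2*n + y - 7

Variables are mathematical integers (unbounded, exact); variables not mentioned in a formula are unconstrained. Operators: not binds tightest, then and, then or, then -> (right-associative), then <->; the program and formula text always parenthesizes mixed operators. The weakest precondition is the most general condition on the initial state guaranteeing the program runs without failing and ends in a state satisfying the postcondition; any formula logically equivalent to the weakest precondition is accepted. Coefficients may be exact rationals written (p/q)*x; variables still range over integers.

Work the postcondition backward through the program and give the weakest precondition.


Working backward. After the program, the postcondition (3/2)*pos + (3*j + d) <= 2*n + y - 7 must hold; in canonical form it is d + 3*j + (3/2)*pos <= 2*n + y - 7.
Before d := 3*n - d + 4: 3*j + n + (3/2)*pos <= d + y - 11
Before j := pos - 3*j: n + (9/2)*pos <= d + 9*j + y - 11
Before d := n - 4: (9/2)*pos <= 9*j + y - 15
Before pos := 3*pos + 3*d + 2: (27/2)*d + (27/2)*pos <= 9*j + y - 24
Answer: WP = (27/2)*d + (27/2)*pos <= 9*j + y - 24


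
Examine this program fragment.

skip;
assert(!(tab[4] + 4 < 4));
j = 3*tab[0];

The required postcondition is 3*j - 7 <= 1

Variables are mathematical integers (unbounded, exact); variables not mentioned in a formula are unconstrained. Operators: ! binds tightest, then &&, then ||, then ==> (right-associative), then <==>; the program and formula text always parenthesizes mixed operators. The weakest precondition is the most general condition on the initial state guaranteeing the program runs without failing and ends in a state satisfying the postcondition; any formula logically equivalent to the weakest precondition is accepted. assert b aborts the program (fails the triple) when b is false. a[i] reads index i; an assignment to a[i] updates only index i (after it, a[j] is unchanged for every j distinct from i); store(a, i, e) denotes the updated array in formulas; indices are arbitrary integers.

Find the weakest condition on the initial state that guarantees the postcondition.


Working backward. After the program, the postcondition 3*j - 7 <= 1 must hold; in canonical form it is 3*j <= 8.
Before j := 3*tab[0]: 9*tab[0] <= 8
Before assert !(tab[4] + 4 < 4): (!(tab[4] < 0)) && 9*tab[0] <= 8
Before skip: (!(tab[4] < 0)) && 9*tab[0] <= 8
Answer: WP = (!(tab[4] < 0)) && 9*tab[0] <= 8


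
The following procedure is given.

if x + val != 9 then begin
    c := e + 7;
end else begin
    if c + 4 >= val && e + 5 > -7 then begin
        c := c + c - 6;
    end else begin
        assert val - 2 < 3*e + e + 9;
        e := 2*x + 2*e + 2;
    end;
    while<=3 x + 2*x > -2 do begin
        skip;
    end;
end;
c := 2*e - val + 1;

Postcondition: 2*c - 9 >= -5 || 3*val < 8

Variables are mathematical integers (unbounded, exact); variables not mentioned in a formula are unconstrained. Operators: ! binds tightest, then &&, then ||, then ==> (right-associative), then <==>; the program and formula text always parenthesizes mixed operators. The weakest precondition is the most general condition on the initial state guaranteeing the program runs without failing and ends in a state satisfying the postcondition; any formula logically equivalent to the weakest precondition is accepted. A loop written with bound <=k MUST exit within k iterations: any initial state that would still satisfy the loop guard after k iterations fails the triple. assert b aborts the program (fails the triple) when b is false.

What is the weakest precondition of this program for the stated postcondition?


Working backward. After the program, the postcondition 2*c - 9 >= -5 || 3*val < 8 must hold; in canonical form it is 2*c >= 4 || 3*val < 8.
Before c := 2*e - val + 1: 4*e >= 2*val + 2 || 3*val < 8
Then branch requires 4*e >= 2*val + 2 || 3*val < 8; else branch requires ((c >= val - 4 && e > -12) ==> ((3*x > -2 ==> ((3*x > -2 ==> ((3*x > -2 ==> ((!(3*x > -2)) && (4*e >= 2*val + 2 || 3*val < 8))) && ((!(3*x > -2)) ==> (4*e >= 2*val + 2 || 3*val < 8)))) && ((!(3*x > -2)) ==> (4*e >= 2*val + 2 || 3*val < 8)))) && ((!(3*x > -2)) ==> (4*e >= 2*val + 2 || 3*val < 8)))) && ((!(c >= val - 4 && e > -12)) ==> (val < 4*e + 11 && (3*x > -2 ==> ((3*x > -2 ==> ((3*x > -2 ==> ((!(3*x > -2)) && (8*e + 8*x >= 2*val - 6 || 3*val < 8))) && ((!(3*x > -2)) ==> (8*e + 8*x >= 2*val - 6 || 3*val < 8)))) && ((!(3*x > -2)) ==> (8*e + 8*x >= 2*val - 6 || 3*val < 8)))) && ((!(3*x > -2)) ==> (8*e + 8*x >= 2*val - 6 || 3*val < 8)))).
Before the if: (val + x != 9 ==> (4*e >= 2*val + 2 || 3*val < 8)) && ((!(val + x != 9)) ==> (((c >= val - 4 && e > -12) ==> ((3*x > -2 ==> ((3*x > -2 ==> ((3*x > -2 ==> ((!(3*x > -2)) && (4*e >= 2*val + 2 || 3*val < 8))) && ((!(3*x > -2)) ==> (4*e >= 2*val + 2 || 3*val < 8)))) && ((!(3*x > -2)) ==> (4*e >= 2*val + 2 || 3*val < 8)))) && ((!(3*x > -2)) ==> (4*e >= 2*val + 2 || 3*val < 8)))) && ((!(c >= val - 4 && e > -12)) ==> (val < 4*e + 11 && (3*x > -2 ==> ((3*x > -2 ==> ((3*x > -2 ==> ((!(3*x > -2)) && (8*e + 8*x >= 2*val - 6 || 3*val < 8))) && ((!(3*x > -2)) ==> (8*e + 8*x >= 2*val - 6 || 3*val < 8)))) && ((!(3*x > -2)) ==> (8*e + 8*x >= 2*val - 6 || 3*val < 8)))) && ((!(3*x > -2)) ==> (8*e + 8*x >= 2*val - 6 || 3*val < 8))))))
Answer: WP = (val + x != 9 ==> (4*e >= 2*val + 2 || 3*val < 8)) && ((!(val + x != 9)) ==> (((c >= val - 4 && e > -12) ==> ((3*x > -2 ==> ((3*x > -2 ==> ((3*x > -2 ==> ((!(3*x > -2)) && (4*e >= 2*val + 2 || 3*val < 8))) && ((!(3*x > -2)) ==> (4*e >= 2*val + 2 || 3*val < 8)))) && ((!(3*x > -2)) ==> (4*e >= 2*val + 2 || 3*val < 8)))) && ((!(3*x > -2)) ==> (4*e >= 2*val + 2 || 3*val < 8)))) && ((!(c >= val - 4 && e > -12)) ==> (val < 4*e + 11 && (3*x > -2 ==> ((3*x > -2 ==> ((3*x > -2 ==> ((!(3*x > -2)) && (8*e + 8*x >= 2*val - 6 || 3*val < 8))) && ((!(3*x > -2)) ==> (8*e + 8*x >= 2*val - 6 || 3*val < 8)))) && ((!(3*x > -2)) ==> (8*e + 8*x >= 2*val - 6 || 3*val < 8)))) && ((!(3*x > -2)) ==> (8*e + 8*x >= 2*val - 6 || 3*val < 8))))))


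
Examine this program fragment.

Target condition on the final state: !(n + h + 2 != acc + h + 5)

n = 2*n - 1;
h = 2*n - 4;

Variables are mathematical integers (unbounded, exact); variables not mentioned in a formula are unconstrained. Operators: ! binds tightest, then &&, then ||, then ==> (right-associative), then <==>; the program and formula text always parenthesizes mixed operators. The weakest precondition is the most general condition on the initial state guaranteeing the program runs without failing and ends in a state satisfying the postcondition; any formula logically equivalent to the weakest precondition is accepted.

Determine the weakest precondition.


Working backward. After the program, the postcondition !(n + h + 2 != acc + h + 5) must hold; in canonical form it is !(n != acc + 3).
Before h := 2*n - 4: !(n != acc + 3)
Before n := 2*n - 1: !(2*n != acc + 4)
Answer: WP = !(2*n != acc + 4)


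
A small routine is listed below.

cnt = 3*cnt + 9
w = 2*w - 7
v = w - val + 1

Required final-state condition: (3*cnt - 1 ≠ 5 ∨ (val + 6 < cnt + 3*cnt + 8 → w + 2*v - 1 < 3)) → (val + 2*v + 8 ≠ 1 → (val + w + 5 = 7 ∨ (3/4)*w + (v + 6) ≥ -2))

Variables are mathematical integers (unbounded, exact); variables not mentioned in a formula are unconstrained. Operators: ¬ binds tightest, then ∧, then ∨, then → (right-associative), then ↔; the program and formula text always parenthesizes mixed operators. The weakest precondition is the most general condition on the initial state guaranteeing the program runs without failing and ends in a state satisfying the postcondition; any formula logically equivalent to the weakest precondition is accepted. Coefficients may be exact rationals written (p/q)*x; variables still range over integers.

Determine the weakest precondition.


Working backward. After the program, the postcondition (3*cnt - 1 ≠ 5 ∨ (val + 6 < cnt + 3*cnt + 8 → w + 2*v - 1 < 3)) → (val + 2*v + 8 ≠ 1 → (val + w + 5 = 7 ∨ (3/4)*w + (v + 6) ≥ -2)) must hold; in canonical form it is (3*cnt ≠ 6 ∨ (val < 4*cnt + 2 → 2*v + w < 4)) → (2*v + val ≠ -7 → (val + w = 2 ∨ v + (3/4)*w ≥ -8)).
Before v := w - val + 1: (3*cnt ≠ 6 ∨ (val < 4*cnt + 2 → 3*w < 2*val + 2)) → (2*w ≠ val - 9 → (val + w = 2 ∨ (7/4)*w ≥ val - 9))
Before w := 2*w - 7: (3*cnt ≠ 6 ∨ (val < 4*cnt + 2 → 6*w < 2*val + 23)) → (4*w ≠ val + 5 → (val + 2*w = 9 ∨ (7/2)*w ≥ val + 13/4))
Before cnt := 3*cnt + 9: (9*cnt ≠ -21 ∨ (val < 12*cnt + 38 → 6*w < 2*val + 23)) → (4*w ≠ val + 5 → (val + 2*w = 9 ∨ (7/2)*w ≥ val + 13/4))
Answer: WP = (9*cnt ≠ -21 ∨ (val < 12*cnt + 38 → 6*w < 2*val + 23)) → (4*w ≠ val + 5 → (val + 2*w = 9 ∨ (7/2)*w ≥ val + 13/4))


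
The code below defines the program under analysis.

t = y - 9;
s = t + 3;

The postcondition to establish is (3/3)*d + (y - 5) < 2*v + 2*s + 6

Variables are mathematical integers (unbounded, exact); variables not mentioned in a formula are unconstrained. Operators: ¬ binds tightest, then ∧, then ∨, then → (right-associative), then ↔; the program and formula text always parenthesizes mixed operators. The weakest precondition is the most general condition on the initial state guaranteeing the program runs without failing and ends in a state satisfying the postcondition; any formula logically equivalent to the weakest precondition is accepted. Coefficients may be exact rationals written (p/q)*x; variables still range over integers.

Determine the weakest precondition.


Working backward. After the program, the postcondition (3/3)*d + (y - 5) < 2*v + 2*s + 6 must hold; in canonical form it is d + y < 2*s + 2*v + 11.
Before s := t + 3: d + y < 2*t + 2*v + 17
Before t := y - 9: d < 2*v + y - 1
Answer: WP = d < 2*v + y - 1


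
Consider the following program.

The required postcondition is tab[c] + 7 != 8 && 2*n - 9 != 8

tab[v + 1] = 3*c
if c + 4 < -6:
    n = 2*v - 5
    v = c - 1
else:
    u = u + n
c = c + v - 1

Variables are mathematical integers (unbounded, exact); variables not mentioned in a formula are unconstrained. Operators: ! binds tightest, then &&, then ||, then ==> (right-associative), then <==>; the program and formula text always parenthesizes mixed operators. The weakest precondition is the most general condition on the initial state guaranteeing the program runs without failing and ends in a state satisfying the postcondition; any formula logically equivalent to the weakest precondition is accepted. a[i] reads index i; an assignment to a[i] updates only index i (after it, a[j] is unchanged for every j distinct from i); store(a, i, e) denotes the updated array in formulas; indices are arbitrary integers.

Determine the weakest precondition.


Working backward. After the program, the postcondition tab[c] + 7 != 8 && 2*n - 9 != 8 must hold; in canonical form it is tab[c] != 1 && 2*n != 17.
Before c := c + v - 1: tab[c + v - 1] != 1 && 2*n != 17
Then branch requires tab[2*c - 2] != 1 && 4*v != 27; else branch requires tab[c + v - 1] != 1 && 2*n != 17.
Before the if: (c < -10 ==> (tab[2*c - 2] != 1 && 4*v != 27)) && ((!(c < -10)) ==> (tab[c + v - 1] != 1 && 2*n != 17))
Before tab[v + 1] := 3*c: (c < -10 ==> (store(tab, v + 1, 3*c)[2*c - 2] != 1 && 4*v != 27)) && ((!(c < -10)) ==> (store(tab, v + 1, 3*c)[c + v - 1] != 1 && 2*n != 17))
Answer: WP = (c < -10 ==> (store(tab, v + 1, 3*c)[2*c - 2] != 1 && 4*v != 27)) && ((!(c < -10)) ==> (store(tab, v + 1, 3*c)[c + v - 1] != 1 && 2*n != 17))


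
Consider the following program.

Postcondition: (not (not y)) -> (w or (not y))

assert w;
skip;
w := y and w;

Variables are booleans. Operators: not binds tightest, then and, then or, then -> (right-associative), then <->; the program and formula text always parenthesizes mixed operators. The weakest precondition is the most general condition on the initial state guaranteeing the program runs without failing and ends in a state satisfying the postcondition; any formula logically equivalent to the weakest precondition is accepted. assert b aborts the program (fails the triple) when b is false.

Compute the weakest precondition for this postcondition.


Working backward. After the program, the postcondition (not (not y)) -> (w or (not y)) must hold; in canonical form it is y -> (w or (not y)).
Before w := y and w: y -> ((y and w) or (not y))
Before skip: y -> ((y and w) or (not y))
Before assert w: w and (y -> ((y and w) or (not y)))
Answer: WP = w and (y -> ((y and w) or (not y)))


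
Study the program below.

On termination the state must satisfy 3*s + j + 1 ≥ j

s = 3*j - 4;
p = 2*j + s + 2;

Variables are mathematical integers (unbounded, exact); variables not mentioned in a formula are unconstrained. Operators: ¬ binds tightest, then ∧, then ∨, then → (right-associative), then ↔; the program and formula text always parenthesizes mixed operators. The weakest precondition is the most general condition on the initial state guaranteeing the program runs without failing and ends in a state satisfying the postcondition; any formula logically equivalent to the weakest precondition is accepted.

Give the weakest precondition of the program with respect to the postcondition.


Working backward. After the program, the postcondition 3*s + j + 1 ≥ j must hold; in canonical form it is 3*s ≥ -1.
Before p := 2*j + s + 2: 3*s ≥ -1
Before s := 3*j - 4: 9*j ≥ 11
Answer: WP = 9*j ≥ 11


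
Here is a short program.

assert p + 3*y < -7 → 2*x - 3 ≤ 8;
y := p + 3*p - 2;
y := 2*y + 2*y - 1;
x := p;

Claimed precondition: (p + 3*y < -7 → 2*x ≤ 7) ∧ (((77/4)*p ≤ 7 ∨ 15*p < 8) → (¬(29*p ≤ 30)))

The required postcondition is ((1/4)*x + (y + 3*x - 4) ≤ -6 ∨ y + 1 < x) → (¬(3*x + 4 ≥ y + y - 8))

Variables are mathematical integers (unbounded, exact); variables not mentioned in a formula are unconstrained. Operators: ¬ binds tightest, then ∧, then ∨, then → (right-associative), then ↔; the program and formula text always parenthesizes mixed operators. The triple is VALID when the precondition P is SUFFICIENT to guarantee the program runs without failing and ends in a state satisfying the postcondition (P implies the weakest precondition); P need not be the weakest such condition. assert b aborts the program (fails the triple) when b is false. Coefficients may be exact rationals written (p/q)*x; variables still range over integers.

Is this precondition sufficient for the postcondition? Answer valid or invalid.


Working backward. After the program, the postcondition ((1/4)*x + (y + 3*x - 4) ≤ -6 ∨ y + 1 < x) → (¬(3*x + 4 ≥ y + y - 8)) must hold; in canonical form it is ((13/4)*x + y ≤ -2 ∨ y < x - 1) → (¬(3*x ≥ 2*y - 12)).
Before x := p: ((13/4)*p + y ≤ -2 ∨ y < p - 1) → (¬(3*p ≥ 2*y - 12))
Before y := 2*y + 2*y - 1: ((13/4)*p + 4*y ≤ -1 ∨ 4*y < p) → (¬(3*p ≥ 8*y - 14))
Before y := p + 3*p - 2: ((77/4)*p ≤ 7 ∨ 15*p < 8) → (¬(29*p ≤ 30))
Before assert p + 3*y < -7 → 2*x - 3 ≤ 8: (p + 3*y < -7 → 2*x ≤ 11) ∧ (((77/4)*p ≤ 7 ∨ 15*p < 8) → (¬(29*p ≤ 30)))
The weakest precondition is (p + 3*y < -7 → 2*x ≤ 11) ∧ (((77/4)*p ≤ 7 ∨ 15*p < 8) → (¬(29*p ≤ 30))).
Check whether (p + 3*y < -7 → 2*x ≤ 7) ∧ (((77/4)*p ≤ 7 ∨ 15*p < 8) → (¬(29*p ≤ 30))) implies it.
Every state satisfying the precondition satisfies the weakest precondition: the implication holds.
Answer: valid
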